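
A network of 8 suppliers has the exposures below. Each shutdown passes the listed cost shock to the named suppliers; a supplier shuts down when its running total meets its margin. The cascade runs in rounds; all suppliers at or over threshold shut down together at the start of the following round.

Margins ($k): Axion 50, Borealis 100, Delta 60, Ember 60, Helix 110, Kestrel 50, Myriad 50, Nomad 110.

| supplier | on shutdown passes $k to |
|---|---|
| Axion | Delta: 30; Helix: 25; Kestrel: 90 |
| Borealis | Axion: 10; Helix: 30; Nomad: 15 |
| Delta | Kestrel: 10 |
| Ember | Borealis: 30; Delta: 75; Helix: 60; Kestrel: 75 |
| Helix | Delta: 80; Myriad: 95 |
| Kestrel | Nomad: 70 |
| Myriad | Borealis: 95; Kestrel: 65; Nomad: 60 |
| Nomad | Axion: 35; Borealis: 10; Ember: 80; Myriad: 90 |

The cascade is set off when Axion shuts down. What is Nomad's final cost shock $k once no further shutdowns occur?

Round 1 — Axion shuts down (initial).
  Delta: +30 → 30 < 60
  Helix: +25 → 25 < 110
  Kestrel: +90 → 90 ≥ 50
Round 2 — Kestrel shuts down.
  Nomad: +70 → 70 < 110
No further shutdowns.

70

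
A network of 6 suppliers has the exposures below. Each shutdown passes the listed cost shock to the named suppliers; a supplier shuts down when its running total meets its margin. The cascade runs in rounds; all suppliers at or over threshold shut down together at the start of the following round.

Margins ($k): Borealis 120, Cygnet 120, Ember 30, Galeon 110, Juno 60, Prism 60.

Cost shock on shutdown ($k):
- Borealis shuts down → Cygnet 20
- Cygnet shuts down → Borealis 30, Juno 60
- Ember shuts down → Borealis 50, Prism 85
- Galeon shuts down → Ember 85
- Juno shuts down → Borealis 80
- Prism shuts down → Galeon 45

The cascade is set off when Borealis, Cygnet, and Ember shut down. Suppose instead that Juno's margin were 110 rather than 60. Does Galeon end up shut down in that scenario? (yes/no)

With Juno's margin at 110:
Round 1 — Borealis, Cygnet, Ember shut down (initial).
  Juno: +60 → 60 < 110
  Prism: +85 → 85 ≥ 60
Round 2 — Prism shuts down.
  Galeon: +45 → 45 < 110
No further shutdowns.

no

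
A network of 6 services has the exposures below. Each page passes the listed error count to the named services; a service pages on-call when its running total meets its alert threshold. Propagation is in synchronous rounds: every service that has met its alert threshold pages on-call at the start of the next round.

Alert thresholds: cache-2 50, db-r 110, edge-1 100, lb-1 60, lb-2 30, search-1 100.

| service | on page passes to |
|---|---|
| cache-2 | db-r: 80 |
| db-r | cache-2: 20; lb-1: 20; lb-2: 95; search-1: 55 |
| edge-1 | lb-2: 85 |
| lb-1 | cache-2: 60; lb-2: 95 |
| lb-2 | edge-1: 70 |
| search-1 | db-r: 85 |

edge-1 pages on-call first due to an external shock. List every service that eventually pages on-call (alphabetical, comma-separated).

edge-1, lb-2

Round 1 — edge-1 pages on-call (initial).
  lb-2: +85 → 85 ≥ 30
Round 2 — lb-2 pages on-call.
No further pages.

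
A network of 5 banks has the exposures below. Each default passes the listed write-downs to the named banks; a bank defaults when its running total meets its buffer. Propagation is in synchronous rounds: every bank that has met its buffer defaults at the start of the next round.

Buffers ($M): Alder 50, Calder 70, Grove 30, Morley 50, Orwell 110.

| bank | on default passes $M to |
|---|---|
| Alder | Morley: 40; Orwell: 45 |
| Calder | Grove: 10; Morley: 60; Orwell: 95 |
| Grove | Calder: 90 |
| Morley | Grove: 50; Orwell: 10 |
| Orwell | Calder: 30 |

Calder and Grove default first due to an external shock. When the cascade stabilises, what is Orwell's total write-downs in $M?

Round 1 — Calder, Grove default (initial).
  Morley: +60 → 60 ≥ 50
  Orwell: +95 → 95 < 110
Round 2 — Morley defaults.
  Orwell: +10 → 105 < 110
No further defaults.

105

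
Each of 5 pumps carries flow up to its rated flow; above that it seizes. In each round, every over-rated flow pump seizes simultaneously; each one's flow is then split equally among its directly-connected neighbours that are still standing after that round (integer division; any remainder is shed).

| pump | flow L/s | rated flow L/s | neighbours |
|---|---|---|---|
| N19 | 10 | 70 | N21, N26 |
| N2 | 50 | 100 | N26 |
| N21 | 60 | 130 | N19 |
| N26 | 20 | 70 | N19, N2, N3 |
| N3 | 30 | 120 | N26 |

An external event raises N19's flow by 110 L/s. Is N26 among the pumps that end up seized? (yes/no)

yes

Round 1 — N19 at 120 > 70. N19 seizes.
  N19 sheds 120 L/s to N21, N26: 60 each.
    N21: 60+60 = 120 ≤ 130
    N26: 20+60 = 80 > 70
Round 2 — N26 seizes.
  N26 sheds 80 L/s to N2, N3: 40 each.
    N2: 50+40 = 90 ≤ 100
    N3: 30+40 = 70 ≤ 120
No further seizures.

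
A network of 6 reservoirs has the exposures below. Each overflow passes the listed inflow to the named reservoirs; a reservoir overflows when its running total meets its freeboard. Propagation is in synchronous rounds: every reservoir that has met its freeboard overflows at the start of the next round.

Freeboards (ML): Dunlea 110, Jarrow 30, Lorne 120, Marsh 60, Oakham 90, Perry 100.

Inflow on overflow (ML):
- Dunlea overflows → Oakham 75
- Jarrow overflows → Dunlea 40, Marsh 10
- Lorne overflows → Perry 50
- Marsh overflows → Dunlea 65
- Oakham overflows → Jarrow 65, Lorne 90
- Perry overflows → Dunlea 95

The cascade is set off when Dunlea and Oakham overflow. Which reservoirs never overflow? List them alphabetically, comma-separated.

Round 1 — Dunlea, Oakham overflow (initial).
  Jarrow: +65 → 65 ≥ 30
  Lorne: +90 → 90 < 120
Round 2 — Jarrow overflows.
  Marsh: +10 → 10 < 60
No further overflows.

Lorne, Marsh, Perry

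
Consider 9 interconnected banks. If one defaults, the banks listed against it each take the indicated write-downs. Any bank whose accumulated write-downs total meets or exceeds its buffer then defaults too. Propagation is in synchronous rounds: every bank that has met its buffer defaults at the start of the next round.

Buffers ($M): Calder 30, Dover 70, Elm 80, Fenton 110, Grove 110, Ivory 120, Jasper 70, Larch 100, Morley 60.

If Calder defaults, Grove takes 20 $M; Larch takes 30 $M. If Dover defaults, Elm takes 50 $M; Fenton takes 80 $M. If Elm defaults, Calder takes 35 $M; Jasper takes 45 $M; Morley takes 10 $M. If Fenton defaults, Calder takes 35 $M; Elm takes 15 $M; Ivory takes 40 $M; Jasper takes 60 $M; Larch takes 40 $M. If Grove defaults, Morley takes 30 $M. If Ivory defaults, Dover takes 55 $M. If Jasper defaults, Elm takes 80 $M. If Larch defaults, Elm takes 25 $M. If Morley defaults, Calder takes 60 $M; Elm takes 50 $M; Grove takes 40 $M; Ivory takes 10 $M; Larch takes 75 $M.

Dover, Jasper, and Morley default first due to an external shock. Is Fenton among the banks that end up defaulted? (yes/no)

Round 1 — Dover, Jasper, Morley default (initial).
  Calder: +60 → 60 ≥ 30
  Elm: +50+80+50 → 180 ≥ 80
  Fenton: +80 → 80 < 110
  Grove: +40 → 40 < 110
  Ivory: +10 → 10 < 120
  Larch: +75 → 75 < 100
Round 2 — Calder, Elm default.
  Grove: +20 → 60 < 110
  Larch: +30 → 105 ≥ 100
Round 3 — Larch defaults.
No further defaults.

no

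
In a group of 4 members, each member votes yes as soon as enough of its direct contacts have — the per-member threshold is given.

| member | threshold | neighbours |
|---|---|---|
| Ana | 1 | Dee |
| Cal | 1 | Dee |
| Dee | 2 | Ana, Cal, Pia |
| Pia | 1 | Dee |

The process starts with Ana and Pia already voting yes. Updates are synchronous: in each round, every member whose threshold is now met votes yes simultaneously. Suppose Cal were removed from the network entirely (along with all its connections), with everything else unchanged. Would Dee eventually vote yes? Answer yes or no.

yes

With Cal removed:
Round 1 — Ana, Pia vote yes (initial).
Round 2 — checking thresholds:
  Dee: 2 of 2 neighbours ≥ 2, votes yes.
Round 3 — no new yes votes; cascade stops.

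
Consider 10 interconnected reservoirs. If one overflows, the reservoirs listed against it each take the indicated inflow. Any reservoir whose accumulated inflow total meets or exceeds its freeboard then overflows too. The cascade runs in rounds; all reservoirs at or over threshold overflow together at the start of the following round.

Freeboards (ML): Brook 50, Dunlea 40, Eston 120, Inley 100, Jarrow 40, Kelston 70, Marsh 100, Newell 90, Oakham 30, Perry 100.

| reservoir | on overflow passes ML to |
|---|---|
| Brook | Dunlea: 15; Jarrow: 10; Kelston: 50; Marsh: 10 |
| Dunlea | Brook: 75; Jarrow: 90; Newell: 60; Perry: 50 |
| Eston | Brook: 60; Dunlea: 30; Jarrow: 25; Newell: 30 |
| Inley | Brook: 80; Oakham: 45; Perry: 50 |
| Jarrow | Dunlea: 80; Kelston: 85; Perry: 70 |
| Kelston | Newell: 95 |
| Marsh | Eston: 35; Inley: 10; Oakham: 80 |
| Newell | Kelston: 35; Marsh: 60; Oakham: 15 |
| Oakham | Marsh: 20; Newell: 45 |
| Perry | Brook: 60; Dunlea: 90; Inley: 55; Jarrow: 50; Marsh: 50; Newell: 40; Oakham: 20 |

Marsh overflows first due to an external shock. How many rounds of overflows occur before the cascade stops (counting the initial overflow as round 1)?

Round 1 — Marsh overflows (initial).
  Eston: +35 → 35 < 120
  Inley: +10 → 10 < 100
  Oakham: +80 → 80 ≥ 30
Round 2 — Oakham overflows.
  Newell: +45 → 45 < 90
No further overflows.

2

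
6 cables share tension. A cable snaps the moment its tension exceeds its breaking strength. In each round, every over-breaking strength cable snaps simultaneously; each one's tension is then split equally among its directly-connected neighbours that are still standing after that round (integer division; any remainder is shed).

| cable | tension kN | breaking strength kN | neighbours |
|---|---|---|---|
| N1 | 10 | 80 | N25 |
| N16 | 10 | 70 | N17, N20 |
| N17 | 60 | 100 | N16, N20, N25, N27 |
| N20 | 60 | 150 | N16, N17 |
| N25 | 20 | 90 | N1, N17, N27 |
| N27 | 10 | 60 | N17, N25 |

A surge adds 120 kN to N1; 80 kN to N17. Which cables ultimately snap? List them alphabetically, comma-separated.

Round 1 — N1 at 130 > 80; N17 at 140 > 100. N1, N17 snap.
  N1 sheds 130 kN to N25: 130 each.
    N25: 20+130 = 150 > 90
  N17 sheds 140 kN to N16, N20, N25, N27: 35 each.
    N16: 10+35 = 45 ≤ 70
    N20: 60+35 = 95 ≤ 150
    N25: 150+35 = 185 > 90
    N27: 10+35 = 45 ≤ 60
Round 2 — N25 snaps.
  N25 sheds 185 kN to N27: 185 each.
    N27: 45+185 = 230 > 60
Round 3 — N27 snaps.
  N27 sheds 230 kN: no online neighbours, lost.
No further breaks.

N1, N17, N25, N27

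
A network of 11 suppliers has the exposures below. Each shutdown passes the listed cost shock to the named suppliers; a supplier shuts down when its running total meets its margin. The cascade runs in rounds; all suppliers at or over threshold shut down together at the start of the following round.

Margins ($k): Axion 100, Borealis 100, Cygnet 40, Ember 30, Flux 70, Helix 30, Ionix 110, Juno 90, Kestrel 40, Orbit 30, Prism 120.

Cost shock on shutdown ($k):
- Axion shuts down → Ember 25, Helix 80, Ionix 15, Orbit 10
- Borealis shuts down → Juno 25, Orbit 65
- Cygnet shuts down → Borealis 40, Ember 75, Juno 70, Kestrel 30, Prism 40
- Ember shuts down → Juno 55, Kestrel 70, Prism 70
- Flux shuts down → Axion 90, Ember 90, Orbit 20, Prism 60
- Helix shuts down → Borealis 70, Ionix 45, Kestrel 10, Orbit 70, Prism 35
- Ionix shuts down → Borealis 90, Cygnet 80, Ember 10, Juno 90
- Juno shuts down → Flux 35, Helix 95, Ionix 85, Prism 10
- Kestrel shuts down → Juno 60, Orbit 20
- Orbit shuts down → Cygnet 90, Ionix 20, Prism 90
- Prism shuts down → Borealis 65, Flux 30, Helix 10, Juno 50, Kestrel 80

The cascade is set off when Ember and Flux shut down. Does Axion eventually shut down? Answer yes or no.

Round 1 — Ember, Flux shut down (initial).
  Axion: +90 → 90 < 100
  Juno: +55 → 55 < 90
  Kestrel: +70 → 70 ≥ 40
  Orbit: +20 → 20 < 30
  Prism: +70+60 → 130 ≥ 120
Round 2 — Kestrel, Prism shut down.
  Borealis: +65 → 65 < 100
  Helix: +10 → 10 < 30
  Juno: +60+50 → 165 ≥ 90
  Orbit: +20 → 40 ≥ 30
Round 3 — Juno, Orbit shut down.
  Cygnet: +90 → 90 ≥ 40
  Helix: +95 → 105 ≥ 30
  Ionix: +85+20 → 105 < 110
Round 4 — Cygnet, Helix shut down.
  Borealis: +40+70 → 175 ≥ 100
  Ionix: +45 → 150 ≥ 110
Round 5 — Borealis, Ionix shut down.
No further shutdowns.

no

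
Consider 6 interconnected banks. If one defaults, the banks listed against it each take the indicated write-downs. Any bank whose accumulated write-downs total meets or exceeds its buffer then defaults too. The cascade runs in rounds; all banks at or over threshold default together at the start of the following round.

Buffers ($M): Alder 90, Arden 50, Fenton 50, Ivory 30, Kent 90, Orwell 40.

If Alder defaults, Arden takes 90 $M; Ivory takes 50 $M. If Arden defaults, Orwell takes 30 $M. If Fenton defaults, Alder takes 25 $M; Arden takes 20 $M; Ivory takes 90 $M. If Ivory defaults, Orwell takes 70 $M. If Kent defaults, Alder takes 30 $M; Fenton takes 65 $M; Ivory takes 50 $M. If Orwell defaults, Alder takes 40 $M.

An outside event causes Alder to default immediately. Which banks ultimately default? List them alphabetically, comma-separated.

Round 1 — Alder defaults (initial).
  Arden: +90 → 90 ≥ 50
  Ivory: +50 → 50 ≥ 30
Round 2 — Arden, Ivory default.
  Orwell: +30+70 → 100 ≥ 40
Round 3 — Orwell defaults.
No further defaults.

Alder, Arden, Ivory, Orwell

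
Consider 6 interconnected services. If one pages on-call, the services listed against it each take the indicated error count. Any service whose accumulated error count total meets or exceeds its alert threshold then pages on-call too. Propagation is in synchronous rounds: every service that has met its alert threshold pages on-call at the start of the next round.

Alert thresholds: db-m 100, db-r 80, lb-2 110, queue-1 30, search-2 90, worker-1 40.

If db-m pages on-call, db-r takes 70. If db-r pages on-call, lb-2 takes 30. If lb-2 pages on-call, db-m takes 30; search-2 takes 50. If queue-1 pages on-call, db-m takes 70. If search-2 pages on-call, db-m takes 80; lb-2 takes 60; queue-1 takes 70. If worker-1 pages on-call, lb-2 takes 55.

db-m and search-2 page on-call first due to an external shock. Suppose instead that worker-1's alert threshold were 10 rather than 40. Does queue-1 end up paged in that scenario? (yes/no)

With worker-1's alert threshold at 10:
Round 1 — db-m, search-2 page on-call (initial).
  db-r: +70 → 70 < 80
  lb-2: +60 → 60 < 110
  queue-1: +70 → 70 ≥ 30
Round 2 — queue-1 pages on-call.
No further pages.

yes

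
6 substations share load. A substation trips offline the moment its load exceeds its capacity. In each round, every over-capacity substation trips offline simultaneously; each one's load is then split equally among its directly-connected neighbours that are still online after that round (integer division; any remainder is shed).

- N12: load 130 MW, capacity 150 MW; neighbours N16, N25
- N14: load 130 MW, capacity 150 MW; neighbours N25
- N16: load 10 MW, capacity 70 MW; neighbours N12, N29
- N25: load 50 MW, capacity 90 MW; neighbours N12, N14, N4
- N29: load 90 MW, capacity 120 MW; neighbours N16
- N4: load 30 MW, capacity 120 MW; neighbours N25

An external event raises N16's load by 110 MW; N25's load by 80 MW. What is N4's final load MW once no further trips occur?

Round 1 — N16 at 120 > 70; N25 at 130 > 90. N16, N25 trip offline.
  N16 sheds 120 MW to N12, N29: 60 each.
    N12: 130+60 = 190 > 150
    N29: 90+60 = 150 > 120
  N25 sheds 130 MW to N12, N14, N4: 43 each (1 lost).
    N12: 190+43 = 233 > 150
    N14: 130+43 = 173 > 150
    N4: 30+43 = 73 ≤ 120
Round 2 — N12, N14, N29 trip offline.
  N12 sheds 233 MW: no online neighbours, lost.
  N14 sheds 173 MW: no online neighbours, lost.
  N29 sheds 150 MW: no online neighbours, lost.
No further trips.

73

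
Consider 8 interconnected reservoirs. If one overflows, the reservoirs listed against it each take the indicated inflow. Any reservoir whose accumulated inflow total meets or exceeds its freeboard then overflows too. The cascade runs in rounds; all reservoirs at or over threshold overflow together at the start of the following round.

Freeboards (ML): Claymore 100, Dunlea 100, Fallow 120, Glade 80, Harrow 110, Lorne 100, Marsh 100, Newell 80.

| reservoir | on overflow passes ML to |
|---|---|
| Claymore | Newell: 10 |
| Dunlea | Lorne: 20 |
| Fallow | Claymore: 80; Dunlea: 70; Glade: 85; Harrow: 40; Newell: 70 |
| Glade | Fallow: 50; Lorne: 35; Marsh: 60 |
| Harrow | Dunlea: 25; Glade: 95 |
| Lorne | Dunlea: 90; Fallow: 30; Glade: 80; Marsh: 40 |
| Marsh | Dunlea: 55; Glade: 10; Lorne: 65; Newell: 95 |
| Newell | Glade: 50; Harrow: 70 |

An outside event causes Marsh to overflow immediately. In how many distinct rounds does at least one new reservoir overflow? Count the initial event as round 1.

Round 1 — Marsh overflows (initial).
  Dunlea: +55 → 55 < 100
  Glade: +10 → 10 < 80
  Lorne: +65 → 65 < 100
  Newell: +95 → 95 ≥ 80
Round 2 — Newell overflows.
  Glade: +50 → 60 < 80
  Harrow: +70 → 70 < 110
No further overflows.

2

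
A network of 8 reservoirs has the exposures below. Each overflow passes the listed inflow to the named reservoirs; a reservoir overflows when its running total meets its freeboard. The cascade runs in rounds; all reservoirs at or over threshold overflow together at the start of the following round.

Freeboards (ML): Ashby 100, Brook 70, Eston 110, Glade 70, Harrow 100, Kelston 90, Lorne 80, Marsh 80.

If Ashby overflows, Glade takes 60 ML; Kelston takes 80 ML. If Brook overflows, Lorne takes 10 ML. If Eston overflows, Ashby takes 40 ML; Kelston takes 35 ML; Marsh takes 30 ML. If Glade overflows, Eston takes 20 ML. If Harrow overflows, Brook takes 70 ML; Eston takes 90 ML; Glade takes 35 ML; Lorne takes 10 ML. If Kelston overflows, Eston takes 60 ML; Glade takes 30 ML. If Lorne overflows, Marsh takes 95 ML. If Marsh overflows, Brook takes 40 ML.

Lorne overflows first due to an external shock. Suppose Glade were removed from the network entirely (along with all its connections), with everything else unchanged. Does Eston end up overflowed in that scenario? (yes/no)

no

With Glade removed:
Round 1 — Lorne overflows (initial).
  Marsh: +95 → 95 ≥ 80
Round 2 — Marsh overflows.
  Brook: +40 → 40 < 70
No further overflows.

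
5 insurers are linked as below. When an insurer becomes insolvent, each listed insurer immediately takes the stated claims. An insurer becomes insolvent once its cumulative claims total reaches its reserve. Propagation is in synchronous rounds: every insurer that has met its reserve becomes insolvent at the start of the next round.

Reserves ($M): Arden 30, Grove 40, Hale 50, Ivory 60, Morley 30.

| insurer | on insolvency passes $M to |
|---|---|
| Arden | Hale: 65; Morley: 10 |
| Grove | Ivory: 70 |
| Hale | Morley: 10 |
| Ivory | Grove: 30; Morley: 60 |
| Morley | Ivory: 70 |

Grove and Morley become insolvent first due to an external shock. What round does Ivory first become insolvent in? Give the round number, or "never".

Round 1 — Grove, Morley become insolvent (initial).
  Ivory: +70+70 → 140 ≥ 60
Round 2 — Ivory becomes insolvent.
No further insolvencies.

2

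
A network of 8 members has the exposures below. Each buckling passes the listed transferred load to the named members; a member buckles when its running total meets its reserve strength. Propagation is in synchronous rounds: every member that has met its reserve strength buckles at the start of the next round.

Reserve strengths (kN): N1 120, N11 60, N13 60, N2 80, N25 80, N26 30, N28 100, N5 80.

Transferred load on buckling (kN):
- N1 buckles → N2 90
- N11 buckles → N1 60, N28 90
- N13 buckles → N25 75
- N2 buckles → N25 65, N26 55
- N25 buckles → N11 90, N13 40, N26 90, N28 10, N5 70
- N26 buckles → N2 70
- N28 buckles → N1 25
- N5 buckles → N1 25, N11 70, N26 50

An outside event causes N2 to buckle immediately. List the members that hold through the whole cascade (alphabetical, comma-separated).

Round 1 — N2 buckles (initial).
  N25: +65 → 65 < 80
  N26: +55 → 55 ≥ 30
Round 2 — N26 buckles.
No further bucklings.

N1, N11, N13, N25, N28, N5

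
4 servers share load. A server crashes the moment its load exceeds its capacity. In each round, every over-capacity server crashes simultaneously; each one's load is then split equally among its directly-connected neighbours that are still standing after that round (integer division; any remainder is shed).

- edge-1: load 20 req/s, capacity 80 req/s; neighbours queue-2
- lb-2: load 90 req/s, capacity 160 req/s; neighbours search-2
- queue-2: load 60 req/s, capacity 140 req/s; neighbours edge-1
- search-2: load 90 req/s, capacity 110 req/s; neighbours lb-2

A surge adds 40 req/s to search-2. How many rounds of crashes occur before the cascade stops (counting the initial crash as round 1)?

Round 1 — search-2 at 130 > 110. search-2 crashes.
  search-2 sheds 130 req/s to lb-2: 130 each.
    lb-2: 90+130 = 220 > 160
Round 2 — lb-2 crashes.
  lb-2 sheds 220 req/s: no online neighbours, lost.
No further crashes.

2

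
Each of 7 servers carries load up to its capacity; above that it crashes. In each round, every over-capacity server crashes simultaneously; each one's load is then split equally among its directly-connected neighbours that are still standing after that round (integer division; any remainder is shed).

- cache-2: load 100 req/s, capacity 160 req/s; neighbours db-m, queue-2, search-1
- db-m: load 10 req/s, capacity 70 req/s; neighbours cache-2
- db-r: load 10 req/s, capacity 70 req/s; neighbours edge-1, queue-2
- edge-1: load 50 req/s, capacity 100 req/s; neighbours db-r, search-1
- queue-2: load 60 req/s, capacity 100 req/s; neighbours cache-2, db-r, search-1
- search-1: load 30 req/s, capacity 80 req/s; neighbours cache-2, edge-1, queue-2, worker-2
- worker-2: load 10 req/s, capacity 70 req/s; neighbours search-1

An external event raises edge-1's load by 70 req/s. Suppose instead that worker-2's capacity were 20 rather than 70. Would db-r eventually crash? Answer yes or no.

With worker-2's capacity at 20:
Round 1 — edge-1 at 120 > 100. edge-1 crashes.
  edge-1 sheds 120 req/s to db-r, search-1: 60 each.
    db-r: 10+60 = 70 ≤ 70
    search-1: 30+60 = 90 > 80
Round 2 — search-1 crashes.
  search-1 sheds 90 req/s to cache-2, queue-2, worker-2: 30 each.
    cache-2: 100+30 = 130 ≤ 160
    queue-2: 60+30 = 90 ≤ 100
    worker-2: 10+30 = 40 > 20
Round 3 — worker-2 crashes.
  worker-2 sheds 40 req/s: no online neighbours, lost.
No further crashes.

no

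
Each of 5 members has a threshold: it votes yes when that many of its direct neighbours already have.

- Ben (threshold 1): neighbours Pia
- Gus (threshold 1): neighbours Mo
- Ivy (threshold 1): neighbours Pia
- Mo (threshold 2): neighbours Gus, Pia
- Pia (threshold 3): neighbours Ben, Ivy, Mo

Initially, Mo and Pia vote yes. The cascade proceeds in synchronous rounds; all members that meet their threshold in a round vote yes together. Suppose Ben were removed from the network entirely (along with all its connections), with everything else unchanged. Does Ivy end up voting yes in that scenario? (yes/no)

yes

With Ben removed:
Round 1 — Mo, Pia vote yes (initial).
Round 2 — checking thresholds:
  Gus: 1 of 1 neighbours ≥ 1, votes yes.
  Ivy: 1 of 1 neighbours ≥ 1, votes yes.
Round 3 — no new yes votes; cascade stops.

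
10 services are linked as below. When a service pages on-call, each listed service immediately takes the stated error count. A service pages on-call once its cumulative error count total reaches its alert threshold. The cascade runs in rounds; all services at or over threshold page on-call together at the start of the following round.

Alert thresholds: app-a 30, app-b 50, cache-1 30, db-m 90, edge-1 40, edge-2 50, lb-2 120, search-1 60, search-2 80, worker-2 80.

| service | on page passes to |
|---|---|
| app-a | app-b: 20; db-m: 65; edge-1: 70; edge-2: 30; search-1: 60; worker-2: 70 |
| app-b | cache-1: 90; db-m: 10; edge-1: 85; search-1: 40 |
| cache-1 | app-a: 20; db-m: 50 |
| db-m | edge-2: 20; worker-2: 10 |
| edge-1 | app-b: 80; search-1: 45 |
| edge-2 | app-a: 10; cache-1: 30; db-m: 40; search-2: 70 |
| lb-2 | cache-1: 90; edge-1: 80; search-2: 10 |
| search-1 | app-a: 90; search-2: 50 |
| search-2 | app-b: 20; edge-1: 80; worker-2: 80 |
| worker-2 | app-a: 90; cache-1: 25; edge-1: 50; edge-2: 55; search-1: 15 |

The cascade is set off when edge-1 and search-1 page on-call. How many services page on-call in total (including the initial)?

9

Round 1 — edge-1, search-1 page on-call (initial).
  app-a: +90 → 90 ≥ 30
  app-b: +80 → 80 ≥ 50
  search-2: +50 → 50 < 80
Round 2 — app-a, app-b page on-call.
  cache-1: +90 → 90 ≥ 30
  db-m: +65+10 → 75 < 90
  edge-2: +30 → 30 < 50
  worker-2: +70 → 70 < 80
Round 3 — cache-1 pages on-call.
  db-m: +50 → 125 ≥ 90
Round 4 — db-m pages on-call.
  edge-2: +20 → 50 ≥ 50
  worker-2: +10 → 80 ≥ 80
Round 5 — edge-2, worker-2 page on-call.
  search-2: +70 → 120 ≥ 80
Round 6 — search-2 pages on-call.
No further pages.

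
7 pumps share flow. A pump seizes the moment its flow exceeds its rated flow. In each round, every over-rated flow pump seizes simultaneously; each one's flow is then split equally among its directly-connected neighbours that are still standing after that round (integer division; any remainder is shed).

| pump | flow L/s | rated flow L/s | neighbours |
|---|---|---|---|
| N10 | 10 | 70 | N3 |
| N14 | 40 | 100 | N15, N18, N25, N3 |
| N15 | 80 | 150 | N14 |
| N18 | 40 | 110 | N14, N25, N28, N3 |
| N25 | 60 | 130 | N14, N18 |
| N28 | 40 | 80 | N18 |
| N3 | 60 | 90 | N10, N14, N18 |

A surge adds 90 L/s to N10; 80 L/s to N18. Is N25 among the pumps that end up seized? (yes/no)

Round 1 — N10 at 100 > 70; N18 at 120 > 110. N10, N18 seize.
  N10 sheds 100 L/s to N3: 100 each.
    N3: 60+100 = 160 > 90
  N18 sheds 120 L/s to N14, N25, N28, N3: 30 each.
    N14: 40+30 = 70 ≤ 100
    N25: 60+30 = 90 ≤ 130
    N28: 40+30 = 70 ≤ 80
    N3: 160+30 = 190 > 90
Round 2 — N3 seizes.
  N3 sheds 190 L/s to N14: 190 each.
    N14: 70+190 = 260 > 100
Round 3 — N14 seizes.
  N14 sheds 260 L/s to N15, N25: 130 each.
    N15: 80+130 = 210 > 150
    N25: 90+130 = 220 > 130
Round 4 — N15, N25 seize.
  N15 sheds 210 L/s: no online neighbours, lost.
  N25 sheds 220 L/s: no online neighbours, lost.
No further seizures.

yes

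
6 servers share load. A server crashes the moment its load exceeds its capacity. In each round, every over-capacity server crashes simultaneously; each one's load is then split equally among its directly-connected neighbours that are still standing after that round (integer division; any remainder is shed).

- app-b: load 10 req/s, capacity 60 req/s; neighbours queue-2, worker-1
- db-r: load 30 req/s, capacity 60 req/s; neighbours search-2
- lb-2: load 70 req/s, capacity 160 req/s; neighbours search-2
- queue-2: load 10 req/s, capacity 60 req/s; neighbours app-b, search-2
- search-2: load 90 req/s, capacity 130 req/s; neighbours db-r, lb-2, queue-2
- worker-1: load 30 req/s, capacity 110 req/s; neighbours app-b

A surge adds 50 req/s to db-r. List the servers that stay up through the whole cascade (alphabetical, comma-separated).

lb-2

Round 1 — db-r at 80 > 60. db-r crashes.
  db-r sheds 80 req/s to search-2: 80 each.
    search-2: 90+80 = 170 > 130
Round 2 — search-2 crashes.
  search-2 sheds 170 req/s to lb-2, queue-2: 85 each.
    lb-2: 70+85 = 155 ≤ 160
    queue-2: 10+85 = 95 > 60
Round 3 — queue-2 crashes.
  queue-2 sheds 95 req/s to app-b: 95 each.
    app-b: 10+95 = 105 > 60
Round 4 — app-b crashes.
  app-b sheds 105 req/s to worker-1: 105 each.
    worker-1: 30+105 = 135 > 110
Round 5 — worker-1 crashes.
  worker-1 sheds 135 req/s: no online neighbours, lost.
No further crashes.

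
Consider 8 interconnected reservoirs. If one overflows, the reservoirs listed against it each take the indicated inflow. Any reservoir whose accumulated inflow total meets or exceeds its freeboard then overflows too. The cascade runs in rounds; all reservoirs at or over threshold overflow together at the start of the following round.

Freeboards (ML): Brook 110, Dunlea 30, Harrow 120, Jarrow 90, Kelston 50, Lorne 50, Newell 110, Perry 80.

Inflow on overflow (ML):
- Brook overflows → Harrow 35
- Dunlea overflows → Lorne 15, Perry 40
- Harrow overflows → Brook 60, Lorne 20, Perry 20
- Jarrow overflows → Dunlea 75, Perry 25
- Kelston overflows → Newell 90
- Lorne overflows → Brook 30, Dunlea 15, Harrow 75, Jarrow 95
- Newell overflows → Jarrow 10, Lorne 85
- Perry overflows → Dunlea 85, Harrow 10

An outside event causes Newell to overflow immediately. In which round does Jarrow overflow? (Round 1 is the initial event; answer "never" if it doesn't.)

3

Round 1 — Newell overflows (initial).
  Jarrow: +10 → 10 < 90
  Lorne: +85 → 85 ≥ 50
Round 2 — Lorne overflows.
  Brook: +30 → 30 < 110
  Dunlea: +15 → 15 < 30
  Harrow: +75 → 75 < 120
  Jarrow: +95 → 105 ≥ 90
Round 3 — Jarrow overflows.
  Dunlea: +75 → 90 ≥ 30
  Perry: +25 → 25 < 80
Round 4 — Dunlea overflows.
  Perry: +40 → 65 < 80
No further overflows.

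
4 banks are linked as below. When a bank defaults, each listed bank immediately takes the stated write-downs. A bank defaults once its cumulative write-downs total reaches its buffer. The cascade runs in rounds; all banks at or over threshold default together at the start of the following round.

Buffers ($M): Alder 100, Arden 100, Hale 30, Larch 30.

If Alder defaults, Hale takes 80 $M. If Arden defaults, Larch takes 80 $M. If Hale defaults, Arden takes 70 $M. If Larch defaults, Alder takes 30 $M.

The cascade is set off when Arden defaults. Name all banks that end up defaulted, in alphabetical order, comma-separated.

Arden, Larch

Round 1 — Arden defaults (initial).
  Larch: +80 → 80 ≥ 30
Round 2 — Larch defaults.
  Alder: +30 → 30 < 100
No further defaults.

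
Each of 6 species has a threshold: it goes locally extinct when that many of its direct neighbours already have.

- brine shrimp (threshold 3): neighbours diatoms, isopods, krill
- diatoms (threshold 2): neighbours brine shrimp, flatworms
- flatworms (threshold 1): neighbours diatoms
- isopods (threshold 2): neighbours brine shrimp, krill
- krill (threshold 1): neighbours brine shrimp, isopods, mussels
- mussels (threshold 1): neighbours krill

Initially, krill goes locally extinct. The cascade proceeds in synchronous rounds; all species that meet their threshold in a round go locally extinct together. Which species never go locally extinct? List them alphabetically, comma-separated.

Round 1 — krill goes locally extinct (initial).
Round 2 — checking thresholds:
  brine shrimp: 1 of 3 neighbours < 3, holds.
  isopods: 1 of 2 neighbours < 2, holds.
  mussels: 1 of 1 neighbours ≥ 1, goes locally extinct.
Round 3 — no new extinctions; cascade stops.

brine shrimp, diatoms, flatworms, isopods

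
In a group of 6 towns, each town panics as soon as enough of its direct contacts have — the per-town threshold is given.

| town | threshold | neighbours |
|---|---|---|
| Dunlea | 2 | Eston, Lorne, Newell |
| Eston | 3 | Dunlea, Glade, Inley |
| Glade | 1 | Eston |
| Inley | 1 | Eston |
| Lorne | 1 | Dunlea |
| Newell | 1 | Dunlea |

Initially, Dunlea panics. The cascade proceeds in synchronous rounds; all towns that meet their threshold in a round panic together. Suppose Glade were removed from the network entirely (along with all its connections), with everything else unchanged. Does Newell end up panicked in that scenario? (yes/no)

yes

With Glade removed:
Round 1 — Dunlea panics (initial).
Round 2 — checking thresholds:
  Eston: 1 of 2 neighbours < 3, below threshold.
  Lorne: 1 of 1 neighbours ≥ 1, panics.
  Newell: 1 of 1 neighbours ≥ 1, panics.
Round 3 — no new panics; cascade stops.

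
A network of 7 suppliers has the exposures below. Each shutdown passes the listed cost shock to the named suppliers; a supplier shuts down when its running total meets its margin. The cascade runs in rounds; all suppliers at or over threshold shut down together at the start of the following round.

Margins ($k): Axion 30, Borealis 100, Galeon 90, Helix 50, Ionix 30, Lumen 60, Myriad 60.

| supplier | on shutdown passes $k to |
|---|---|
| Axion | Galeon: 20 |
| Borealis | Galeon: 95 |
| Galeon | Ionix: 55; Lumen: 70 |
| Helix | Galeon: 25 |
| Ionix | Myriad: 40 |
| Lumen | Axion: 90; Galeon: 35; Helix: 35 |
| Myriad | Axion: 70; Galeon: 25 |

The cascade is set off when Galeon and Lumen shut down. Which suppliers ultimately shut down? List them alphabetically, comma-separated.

Round 1 — Galeon, Lumen shut down (initial).
  Axion: +90 → 90 ≥ 30
  Helix: +35 → 35 < 50
  Ionix: +55 → 55 ≥ 30
Round 2 — Axion, Ionix shut down.
  Myriad: +40 → 40 < 60
No further shutdowns.

Axion, Galeon, Ionix, Lumen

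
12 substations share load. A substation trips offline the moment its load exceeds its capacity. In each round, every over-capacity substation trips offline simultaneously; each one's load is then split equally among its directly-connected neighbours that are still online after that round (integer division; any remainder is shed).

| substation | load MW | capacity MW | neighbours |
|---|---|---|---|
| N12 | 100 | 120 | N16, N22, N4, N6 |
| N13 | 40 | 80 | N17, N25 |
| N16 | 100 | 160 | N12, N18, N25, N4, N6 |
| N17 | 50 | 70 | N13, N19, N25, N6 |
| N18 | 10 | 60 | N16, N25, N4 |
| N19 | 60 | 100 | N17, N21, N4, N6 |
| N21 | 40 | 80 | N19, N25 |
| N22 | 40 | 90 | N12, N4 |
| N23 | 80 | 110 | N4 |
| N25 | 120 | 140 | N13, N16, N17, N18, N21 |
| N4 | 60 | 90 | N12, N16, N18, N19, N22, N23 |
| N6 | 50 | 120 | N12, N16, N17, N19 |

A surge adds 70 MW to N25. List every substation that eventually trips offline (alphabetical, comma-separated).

N13, N17, N25

Round 1 — N25 at 190 > 140. N25 trips offline.
  N25 sheds 190 MW to N13, N16, N17, N18, N21: 38 each.
    N13: 40+38 = 78 ≤ 80
    N16: 100+38 = 138 ≤ 160
    N17: 50+38 = 88 > 70
    N18: 10+38 = 48 ≤ 60
    N21: 40+38 = 78 ≤ 80
Round 2 — N17 trips offline.
  N17 sheds 88 MW to N13, N19, N6: 29 each (1 lost).
    N13: 78+29 = 107 > 80
    N19: 60+29 = 89 ≤ 100
    N6: 50+29 = 79 ≤ 120
Round 3 — N13 trips offline.
  N13 sheds 107 MW: no online neighbours, lost.
No further trips.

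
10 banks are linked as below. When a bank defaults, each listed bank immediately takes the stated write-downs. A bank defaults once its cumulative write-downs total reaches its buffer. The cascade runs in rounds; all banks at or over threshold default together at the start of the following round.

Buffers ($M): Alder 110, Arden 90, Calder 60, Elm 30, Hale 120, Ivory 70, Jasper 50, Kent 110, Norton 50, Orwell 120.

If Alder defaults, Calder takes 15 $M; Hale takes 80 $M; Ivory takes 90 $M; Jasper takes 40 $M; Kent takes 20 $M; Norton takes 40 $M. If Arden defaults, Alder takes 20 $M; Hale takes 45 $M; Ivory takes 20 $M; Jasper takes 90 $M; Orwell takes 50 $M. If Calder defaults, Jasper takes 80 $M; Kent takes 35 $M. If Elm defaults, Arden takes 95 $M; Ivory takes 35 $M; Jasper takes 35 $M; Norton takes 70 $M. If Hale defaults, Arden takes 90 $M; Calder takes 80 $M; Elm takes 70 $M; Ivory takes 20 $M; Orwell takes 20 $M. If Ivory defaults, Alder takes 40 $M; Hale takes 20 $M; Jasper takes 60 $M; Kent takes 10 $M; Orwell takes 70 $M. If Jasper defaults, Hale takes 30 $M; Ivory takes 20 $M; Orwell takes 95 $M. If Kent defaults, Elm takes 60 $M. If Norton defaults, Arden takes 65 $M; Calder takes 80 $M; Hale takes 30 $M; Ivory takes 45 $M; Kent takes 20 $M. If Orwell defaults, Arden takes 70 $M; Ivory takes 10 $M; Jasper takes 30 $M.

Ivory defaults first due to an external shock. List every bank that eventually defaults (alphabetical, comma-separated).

Ivory, Jasper, Orwell

Round 1 — Ivory defaults (initial).
  Alder: +40 → 40 < 110
  Hale: +20 → 20 < 120
  Jasper: +60 → 60 ≥ 50
  Kent: +10 → 10 < 110
  Orwell: +70 → 70 < 120
Round 2 — Jasper defaults.
  Hale: +30 → 50 < 120
  Orwell: +95 → 165 ≥ 120
Round 3 — Orwell defaults.
  Arden: +70 → 70 < 90
No further defaults.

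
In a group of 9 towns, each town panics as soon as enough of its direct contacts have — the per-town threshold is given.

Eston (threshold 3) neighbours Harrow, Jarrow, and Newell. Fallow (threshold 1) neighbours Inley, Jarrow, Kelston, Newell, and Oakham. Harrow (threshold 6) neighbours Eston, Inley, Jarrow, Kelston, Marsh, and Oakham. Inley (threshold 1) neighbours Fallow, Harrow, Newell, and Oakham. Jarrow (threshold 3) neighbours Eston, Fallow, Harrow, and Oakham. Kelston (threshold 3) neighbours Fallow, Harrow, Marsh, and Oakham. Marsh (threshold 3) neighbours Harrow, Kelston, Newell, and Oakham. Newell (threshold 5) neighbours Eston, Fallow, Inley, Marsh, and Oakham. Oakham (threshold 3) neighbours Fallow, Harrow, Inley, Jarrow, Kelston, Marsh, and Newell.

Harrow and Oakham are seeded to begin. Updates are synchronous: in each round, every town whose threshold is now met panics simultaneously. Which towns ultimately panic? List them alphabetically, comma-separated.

Round 1 — Harrow, Oakham panic (initial).
Round 2 — checking thresholds:
  Eston: 1 of 3 neighbours < 3, holds.
  Fallow: 1 of 5 neighbours ≥ 1, panics.
  Inley: 2 of 4 neighbours ≥ 1, panics.
  Jarrow: 2 of 4 neighbours < 3, holds.
  Kelston: 2 of 4 neighbours < 3, holds.
  Marsh: 2 of 4 neighbours < 3, holds.
  Newell: 1 of 5 neighbours < 5, holds.
Round 3 — checking thresholds:
  Eston: 1 of 3 neighbours < 3, holds.
  Jarrow: 3 of 4 neighbours ≥ 3, panics.
  Kelston: 3 of 4 neighbours ≥ 3, panics.
  Marsh: 2 of 4 neighbours < 3, holds.
  Newell: 3 of 5 neighbours < 5, holds.
Round 4 — checking thresholds:
  Eston: 2 of 3 neighbours < 3, holds.
  Marsh: 3 of 4 neighbours ≥ 3, panics.
  Newell: 3 of 5 neighbours < 5, holds.
Round 5 — no new panics; cascade stops.

Fallow, Harrow, Inley, Jarrow, Kelston, Marsh, Oakham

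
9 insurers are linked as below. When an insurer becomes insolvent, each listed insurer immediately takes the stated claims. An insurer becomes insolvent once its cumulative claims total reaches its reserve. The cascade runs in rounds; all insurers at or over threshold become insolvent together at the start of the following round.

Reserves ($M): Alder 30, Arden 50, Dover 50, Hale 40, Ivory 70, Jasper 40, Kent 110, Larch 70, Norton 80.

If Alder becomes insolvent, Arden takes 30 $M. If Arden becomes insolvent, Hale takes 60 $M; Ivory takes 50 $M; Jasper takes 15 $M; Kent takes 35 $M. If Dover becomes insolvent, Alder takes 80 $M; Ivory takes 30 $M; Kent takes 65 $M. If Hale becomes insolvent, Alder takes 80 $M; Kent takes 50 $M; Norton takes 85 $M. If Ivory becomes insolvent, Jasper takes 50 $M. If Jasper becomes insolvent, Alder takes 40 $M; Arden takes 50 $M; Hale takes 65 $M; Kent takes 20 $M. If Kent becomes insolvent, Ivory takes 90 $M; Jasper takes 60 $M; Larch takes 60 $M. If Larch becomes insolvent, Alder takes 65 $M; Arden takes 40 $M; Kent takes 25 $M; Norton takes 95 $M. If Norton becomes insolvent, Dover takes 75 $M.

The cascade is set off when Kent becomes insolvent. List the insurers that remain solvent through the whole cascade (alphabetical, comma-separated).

Larch

Round 1 — Kent becomes insolvent (initial).
  Ivory: +90 → 90 ≥ 70
  Jasper: +60 → 60 ≥ 40
  Larch: +60 → 60 < 70
Round 2 — Ivory, Jasper become insolvent.
  Alder: +40 → 40 ≥ 30
  Arden: +50 → 50 ≥ 50
  Hale: +65 → 65 ≥ 40
Round 3 — Alder, Arden, Hale become insolvent.
  Norton: +85 → 85 ≥ 80
Round 4 — Norton becomes insolvent.
  Dover: +75 → 75 ≥ 50
Round 5 — Dover becomes insolvent.
No further insolvencies.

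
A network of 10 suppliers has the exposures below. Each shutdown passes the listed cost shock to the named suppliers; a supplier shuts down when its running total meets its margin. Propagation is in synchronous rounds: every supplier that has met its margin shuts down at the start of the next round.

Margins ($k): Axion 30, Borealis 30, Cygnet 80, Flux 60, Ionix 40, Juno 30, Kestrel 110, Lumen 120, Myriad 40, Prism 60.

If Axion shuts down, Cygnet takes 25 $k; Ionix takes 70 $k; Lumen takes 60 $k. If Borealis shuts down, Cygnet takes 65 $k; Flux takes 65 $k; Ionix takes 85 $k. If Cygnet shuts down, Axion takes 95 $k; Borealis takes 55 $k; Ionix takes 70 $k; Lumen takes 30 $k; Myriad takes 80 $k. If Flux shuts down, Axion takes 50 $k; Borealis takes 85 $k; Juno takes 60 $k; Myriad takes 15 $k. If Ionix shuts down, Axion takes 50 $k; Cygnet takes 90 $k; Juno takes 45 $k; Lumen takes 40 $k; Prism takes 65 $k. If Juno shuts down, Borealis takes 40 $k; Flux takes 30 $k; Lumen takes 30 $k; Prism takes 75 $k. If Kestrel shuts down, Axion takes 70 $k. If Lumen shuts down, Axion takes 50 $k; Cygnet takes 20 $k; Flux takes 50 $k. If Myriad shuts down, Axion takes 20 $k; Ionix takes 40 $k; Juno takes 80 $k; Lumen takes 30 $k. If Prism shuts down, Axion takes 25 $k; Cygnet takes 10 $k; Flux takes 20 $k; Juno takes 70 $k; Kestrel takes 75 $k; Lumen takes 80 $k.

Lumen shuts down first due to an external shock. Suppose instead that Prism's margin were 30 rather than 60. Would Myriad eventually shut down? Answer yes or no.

With Prism's margin at 30:
Round 1 — Lumen shuts down (initial).
  Axion: +50 → 50 ≥ 30
  Cygnet: +20 → 20 < 80
  Flux: +50 → 50 < 60
Round 2 — Axion shuts down.
  Cygnet: +25 → 45 < 80
  Ionix: +70 → 70 ≥ 40
Round 3 — Ionix shuts down.
  Cygnet: +90 → 135 ≥ 80
  Juno: +45 → 45 ≥ 30
  Prism: +65 → 65 ≥ 30
Round 4 — Cygnet, Juno, Prism shut down.
  Borealis: +55+40 → 95 ≥ 30
  Flux: +30+20 → 100 ≥ 60
  Kestrel: +75 → 75 < 110
  Myriad: +80 → 80 ≥ 40
Round 5 — Borealis, Flux, Myriad shut down.
No further shutdowns.

yes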